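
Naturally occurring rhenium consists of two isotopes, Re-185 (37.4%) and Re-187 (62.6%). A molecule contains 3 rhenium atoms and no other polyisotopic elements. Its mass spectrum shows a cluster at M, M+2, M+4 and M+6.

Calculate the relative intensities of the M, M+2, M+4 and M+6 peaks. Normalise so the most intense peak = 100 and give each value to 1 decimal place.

11.9 : 59.7 : 100.0 : 55.8

Each Re atom is independently Re-185 (p = 0.374) or Re-187 (q = 0.626); the cluster is the binomial expansion (p + q)^3.
P(M) = 0.374^3 = 0.052314
P(M+2) = 3 × 0.374^2 × 0.626^1 = 0.262687
P(M+4) = 3 × 0.374^1 × 0.626^2 = 0.439685
P(M+6) = 0.626^3 = 0.245314
The M+4 peak is largest (0.439685); scaling to 100 gives 11.9 : 59.7 : 100.0 : 55.8.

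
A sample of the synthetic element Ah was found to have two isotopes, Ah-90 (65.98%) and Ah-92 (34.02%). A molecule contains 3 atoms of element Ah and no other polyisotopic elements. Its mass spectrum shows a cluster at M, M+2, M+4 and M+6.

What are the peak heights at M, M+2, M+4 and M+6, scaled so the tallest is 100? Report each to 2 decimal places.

64.65 : 100.00 : 51.56 : 8.86

The 3 Ah atoms are independent, so intensities follow the terms of (0.6598 + 0.3402)^3.
P(M) = 0.6598^3 = 0.287235
P(M+2) = 3 × 0.6598^2 × 0.3402^1 = 0.444304
P(M+4) = 3 × 0.6598^1 × 0.3402^2 = 0.229088
P(M+6) = 0.3402^3 = 0.039373
The M+2 peak is largest (0.444304); scaling to 100 gives 64.65 : 100.00 : 51.56 : 8.86.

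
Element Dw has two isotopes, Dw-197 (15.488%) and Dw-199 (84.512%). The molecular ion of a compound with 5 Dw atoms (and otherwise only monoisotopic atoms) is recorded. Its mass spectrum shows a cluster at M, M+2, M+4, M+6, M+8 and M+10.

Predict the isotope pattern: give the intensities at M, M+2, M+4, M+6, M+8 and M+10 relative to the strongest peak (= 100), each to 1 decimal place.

0.0 : 0.6 : 6.2 : 33.6 : 91.6 : 100.0

The 5 Dw atoms are independent, so intensities follow the terms of (0.15488 + 0.84512)^5.
P(M) = 0.15488^5 = 0.000089
P(M+2) = 5 × 0.15488^4 × 0.84512^1 = 0.002431
P(M+4) = 10 × 0.15488^3 × 0.84512^2 = 0.026535
P(M+6) = 10 × 0.15488^2 × 0.84512^3 = 0.144792
P(M+8) = 5 × 0.15488^1 × 0.84512^4 = 0.395038
P(M+10) = 0.84512^5 = 0.431114
The M+10 peak is largest (0.431114); scaling to 100 gives 0.0 : 0.6 : 6.2 : 33.6 : 91.6 : 100.0.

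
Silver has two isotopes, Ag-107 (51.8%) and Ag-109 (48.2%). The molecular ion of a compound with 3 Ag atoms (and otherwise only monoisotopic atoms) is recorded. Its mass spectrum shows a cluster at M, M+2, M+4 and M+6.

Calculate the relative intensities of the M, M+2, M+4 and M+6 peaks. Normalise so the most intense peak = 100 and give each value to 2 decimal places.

35.82 : 100.00 : 93.05 : 28.86

The 3 Ag atoms are independent, so intensities follow the terms of (0.518 + 0.482)^3.
P(M) = 0.518^3 = 0.138992
P(M+2) = 3 × 0.518^2 × 0.482^1 = 0.387997
P(M+4) = 3 × 0.518^1 × 0.482^2 = 0.361031
P(M+6) = 0.482^3 = 0.111980
The M+2 peak is largest (0.387997); scaling to 100 gives 35.82 : 100.00 : 93.05 : 28.86.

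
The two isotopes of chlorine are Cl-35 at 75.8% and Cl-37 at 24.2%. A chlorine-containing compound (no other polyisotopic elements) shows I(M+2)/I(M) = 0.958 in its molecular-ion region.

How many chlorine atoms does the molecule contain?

3

With n Cl atoms, P(M+2)/P(M) = C(n,1)·p^(n−1)q / p^n = n·q/p = n · 0.242/0.758.
n = 0.958 × 0.758/0.242 = 3.00 ≈ 3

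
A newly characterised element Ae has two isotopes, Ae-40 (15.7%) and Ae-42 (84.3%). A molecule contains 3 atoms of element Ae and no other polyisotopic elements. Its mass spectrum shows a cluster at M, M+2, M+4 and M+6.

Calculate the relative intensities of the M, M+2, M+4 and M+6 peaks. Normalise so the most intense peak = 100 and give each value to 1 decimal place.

0.6 : 10.4 : 55.9 : 100.0

The 3 Ae atoms are independent, so intensities follow the terms of (0.157 + 0.843)^3.
P(M) = 0.157^3 = 0.003870
P(M+2) = 3 × 0.157^2 × 0.843^1 = 0.062337
P(M+4) = 3 × 0.157^1 × 0.843^2 = 0.334716
P(M+6) = 0.843^3 = 0.599077
The M+6 peak is largest (0.599077); scaling to 100 gives 0.6 : 10.4 : 55.9 : 100.0.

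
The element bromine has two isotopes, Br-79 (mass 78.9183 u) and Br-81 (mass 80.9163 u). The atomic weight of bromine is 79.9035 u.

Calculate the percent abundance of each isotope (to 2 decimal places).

Let x be the fractional abundance of Br-79; then Br-81 has abundance 1 − x.
78.9183·x + 80.9163·(1 − x) = 79.9035
(78.9183 − 80.9163)·x = 79.9035 − 80.9163
x = -1.0128 / -1.9980 = 0.50691 → 50.69% Br-79, 49.31% Br-81.

Br-79: 50.69%, Br-81: 49.31%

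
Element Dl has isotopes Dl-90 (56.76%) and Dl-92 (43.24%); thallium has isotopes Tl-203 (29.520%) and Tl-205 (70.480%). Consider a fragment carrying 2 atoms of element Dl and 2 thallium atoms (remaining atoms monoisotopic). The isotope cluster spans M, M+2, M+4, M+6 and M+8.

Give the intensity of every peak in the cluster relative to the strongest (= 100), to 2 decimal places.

Element Dl pattern (n=2): 0.32216976 : 0.49086048 : 0.18696976
Thallium pattern (n=2): 0.08714304 : 0.41611392 : 0.49674304
Convolve the two distributions (both contribute in 2-u steps):
  M: 0.32216976×0.08714304 = 0.028075
  M+2: 0.32216976×0.41611392 + 0.49086048×0.08714304 = 0.176834
  M+4: 0.32216976×0.49674304 + 0.49086048×0.41611392 + 0.18696976×0.08714304 = 0.380583
  M+6: 0.49086048×0.49674304 + 0.18696976×0.41611392 = 0.321632
  M+8: 0.18696976×0.49674304 = 0.092876
Scale to base peak (0.380583) = 100: 7.38 : 46.46 : 100.00 : 84.51 : 24.40

7.38 : 46.46 : 100.00 : 84.51 : 24.40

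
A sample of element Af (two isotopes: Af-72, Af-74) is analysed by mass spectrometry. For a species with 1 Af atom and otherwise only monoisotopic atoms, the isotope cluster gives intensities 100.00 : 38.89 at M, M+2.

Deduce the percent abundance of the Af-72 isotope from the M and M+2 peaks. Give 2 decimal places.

Let p = fractional abundance of Af-72. I(M+2)/I(M) = [C(1,1)·p^0·(1−p)] / p^1 = 1·(1−p)/p = 38.89/100.00 = 0.3889
(1−p)/p = 0.3889/1 = 0.3889  ⇒  p = 1/(1 + 0.3889) = 0.7200
Af-72: 72.00%, Af-74: 28.00%.

72.00%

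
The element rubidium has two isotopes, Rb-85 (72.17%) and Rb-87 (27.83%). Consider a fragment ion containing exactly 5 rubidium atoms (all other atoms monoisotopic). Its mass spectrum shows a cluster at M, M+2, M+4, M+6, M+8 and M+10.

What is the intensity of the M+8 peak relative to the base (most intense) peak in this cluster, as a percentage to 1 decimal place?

Binomial terms of (0.7217 + 0.2783)^5: M 0.1958, M+2 0.3775, M+4 0.2911, M+6 0.1123, M+8 0.0216, M+10 0.0017 → M+2 is the base peak.
P(M+2) = C(5,1) × 0.7217^4 × 0.2783^1 = 5 × 0.27128565 × 0.2783 = 0.377494 (base)
P(M+8) = C(5,4) × 0.7217^1 × 0.2783^4 = 5 × 0.7217 × 0.00599864 = 0.021646
Relative intensity = 0.021646 / 0.377494 × 100 = 5.7

5.7%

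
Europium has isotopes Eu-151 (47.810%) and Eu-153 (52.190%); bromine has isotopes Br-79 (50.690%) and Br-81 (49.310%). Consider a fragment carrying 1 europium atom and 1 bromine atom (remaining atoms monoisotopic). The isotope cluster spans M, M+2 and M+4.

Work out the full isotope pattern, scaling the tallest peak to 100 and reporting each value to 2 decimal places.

Europium pattern (n=1): 0.4781 : 0.5219
Bromine pattern (n=1): 0.5069 : 0.4931
Convolve the two distributions (both contribute in 2-u steps):
  M: 0.4781×0.5069 = 0.242349
  M+2: 0.4781×0.4931 + 0.5219×0.5069 = 0.500302
  M+4: 0.5219×0.4931 = 0.257349
Scale to base peak (0.500302) = 100: 48.44 : 100.00 : 51.44

48.44 : 100.00 : 51.44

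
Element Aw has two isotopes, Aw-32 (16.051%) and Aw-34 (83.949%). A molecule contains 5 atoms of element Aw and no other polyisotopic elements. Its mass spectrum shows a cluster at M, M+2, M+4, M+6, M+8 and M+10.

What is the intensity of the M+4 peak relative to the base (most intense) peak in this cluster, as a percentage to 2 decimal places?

6.99%

Term probabilities: M 0.0001, M+2 0.0028, M+4 0.0291, M+6 0.1524, M+8 0.3986, M+10 0.4169. Base peak = M+10.
P(M+10) = C(5,5) × 0.16051^0 × 0.83949^5 = 1 × 1.0000 × 0.41694391 = 0.416944 (base)
P(M+4) = C(5,2) × 0.16051^3 × 0.83949^2 = 10 × 0.00413529 × 0.70474346 = 0.029143
Relative intensity = 0.029143 / 0.416944 × 100 = 6.99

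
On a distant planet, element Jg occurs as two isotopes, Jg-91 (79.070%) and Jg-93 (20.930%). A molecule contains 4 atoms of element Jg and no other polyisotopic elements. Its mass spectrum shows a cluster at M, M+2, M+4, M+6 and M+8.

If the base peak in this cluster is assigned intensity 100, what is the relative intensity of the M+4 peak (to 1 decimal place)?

(0.79070 + 0.20930)^4 gives M 0.3909, M+2 0.4139, M+4 0.1643, M+6 0.0290, M+8 0.0019; the largest is M+2.
P(M+2) = C(4,1) × 0.79070^3 × 0.20930^1 = 4 × 0.49435077 × 0.2093 = 0.413870 (base)
P(M+4) = C(4,2) × 0.79070^2 × 0.20930^2 = 6 × 0.62520649 × 0.04380649 = 0.164329
Relative intensity = 0.164329 / 0.413870 × 100 = 39.7

39.7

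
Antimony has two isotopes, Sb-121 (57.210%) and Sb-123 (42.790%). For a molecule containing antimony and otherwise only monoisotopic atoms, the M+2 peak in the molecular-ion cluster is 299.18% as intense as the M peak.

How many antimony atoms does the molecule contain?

4

For n independent Sb atoms, I(M+2)/I(M) = n · (abundance Sb-123) / (abundance Sb-121) = n · 0.42790/0.57210.
n = 2.9918 × 0.57210/0.42790 = 4.00 ≈ 4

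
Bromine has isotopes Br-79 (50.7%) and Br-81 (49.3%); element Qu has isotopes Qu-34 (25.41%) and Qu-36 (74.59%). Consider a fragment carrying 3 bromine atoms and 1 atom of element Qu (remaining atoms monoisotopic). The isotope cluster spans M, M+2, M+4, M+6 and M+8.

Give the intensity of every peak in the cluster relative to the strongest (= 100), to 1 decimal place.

8.8 : 51.3 : 100.0 : 81.1 : 23.7

Bromine pattern (n=3): 0.13032384 : 0.38017547 : 0.36967753 : 0.11982316
Element Qu pattern (n=1): 0.2541 : 0.7459
Convolve the two distributions (both contribute in 2-u steps):
  M: 0.13032384×0.2541 = 0.033115
  M+2: 0.13032384×0.7459 + 0.38017547×0.2541 = 0.193811
  M+4: 0.38017547×0.7459 + 0.36967753×0.2541 = 0.377508
  M+6: 0.36967753×0.7459 + 0.11982316×0.2541 = 0.306190
  M+8: 0.11982316×0.7459 = 0.089376
Scale to base peak (0.377508) = 100: 8.8 : 51.3 : 100.0 : 81.1 : 23.7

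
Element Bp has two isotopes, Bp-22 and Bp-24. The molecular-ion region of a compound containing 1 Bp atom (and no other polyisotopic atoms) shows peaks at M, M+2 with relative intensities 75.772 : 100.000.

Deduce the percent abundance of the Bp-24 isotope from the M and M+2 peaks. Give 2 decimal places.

Write p for the Bp-22 fraction. I(M+2)/I(M) = [C(1,1)·p^0·(1−p)] / p^1 = 1·(1−p)/p = 100.000/75.772 = 1.3197
(1−p)/p = 1.3197/1 = 1.3197  ⇒  p = 1/(1 + 1.3197) = 0.4311
Bp-22: 43.11%, Bp-24: 56.89%.

56.89%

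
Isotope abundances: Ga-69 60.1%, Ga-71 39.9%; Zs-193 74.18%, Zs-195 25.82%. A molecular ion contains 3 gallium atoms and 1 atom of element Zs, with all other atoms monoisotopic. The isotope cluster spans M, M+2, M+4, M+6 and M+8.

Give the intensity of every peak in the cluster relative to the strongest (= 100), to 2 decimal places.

Gallium pattern (n=3): 0.2170818 : 0.4323576 : 0.2870394 : 0.0635212
Element Zs pattern (n=1): 0.7418 : 0.2582
Convolve the two distributions (both contribute in 2-u steps):
  M: 0.2170818×0.7418 = 0.161031
  M+2: 0.2170818×0.2582 + 0.4323576×0.7418 = 0.376773
  M+4: 0.4323576×0.2582 + 0.2870394×0.7418 = 0.324561
  M+6: 0.2870394×0.2582 + 0.0635212×0.7418 = 0.121234
  M+8: 0.0635212×0.2582 = 0.016401
Scale to base peak (0.376773) = 100: 42.74 : 100.00 : 86.14 : 32.18 : 4.35

42.74 : 100.00 : 86.14 : 32.18 : 4.35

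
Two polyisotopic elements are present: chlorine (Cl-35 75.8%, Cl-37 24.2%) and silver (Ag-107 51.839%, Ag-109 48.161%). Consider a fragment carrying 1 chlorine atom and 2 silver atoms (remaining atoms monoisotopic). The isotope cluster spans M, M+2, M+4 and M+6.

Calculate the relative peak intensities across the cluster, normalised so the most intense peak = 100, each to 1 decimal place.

45.9 : 100.0 : 66.9 : 12.7

Chlorine pattern (n=1): 0.7580 : 0.2420
Silver pattern (n=2): 0.26872819 : 0.49932362 : 0.23194819
Convolve the two distributions (both contribute in 2-u steps):
  M: 0.7580×0.26872819 = 0.203696
  M+2: 0.7580×0.49932362 + 0.2420×0.26872819 = 0.443520
  M+4: 0.7580×0.23194819 + 0.2420×0.49932362 = 0.296653
  M+6: 0.2420×0.23194819 = 0.056131
Scale to base peak (0.443520) = 100: 45.9 : 100.0 : 66.9 : 12.7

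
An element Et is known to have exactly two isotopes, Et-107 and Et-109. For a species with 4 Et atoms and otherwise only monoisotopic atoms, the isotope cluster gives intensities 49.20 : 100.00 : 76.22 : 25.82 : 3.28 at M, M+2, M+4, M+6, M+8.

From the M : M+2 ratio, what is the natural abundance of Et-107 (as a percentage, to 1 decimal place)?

Let p = fractional abundance of Et-107. I(M+2)/I(M) = [C(4,1)·p^3·(1−p)] / p^4 = 4·(1−p)/p = 100.00/49.20 = 2.0325
(1−p)/p = 2.0325/4 = 0.5081  ⇒  p = 1/(1 + 0.5081) = 0.6631
Et-107: 66.3%, Et-109: 33.7%.

66.3%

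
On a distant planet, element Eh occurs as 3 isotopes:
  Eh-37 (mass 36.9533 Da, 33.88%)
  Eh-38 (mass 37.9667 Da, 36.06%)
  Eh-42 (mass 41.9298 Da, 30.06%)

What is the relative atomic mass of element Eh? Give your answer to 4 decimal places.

Weight each isotope mass by its fractional abundance: 0.3388 × 36.9533 + 0.3606 × 37.9667 + 0.3006 × 41.9298
= 12.51978 + 13.69079 + 12.60410 = 38.81467 Da

38.8147 Da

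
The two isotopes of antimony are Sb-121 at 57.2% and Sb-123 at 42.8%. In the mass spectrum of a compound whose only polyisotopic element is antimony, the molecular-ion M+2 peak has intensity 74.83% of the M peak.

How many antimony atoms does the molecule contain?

1

For n independent Sb atoms, I(M+2)/I(M) = n · (abundance Sb-123) / (abundance Sb-121) = n · 0.428/0.572.
n = 0.7483 × 0.572/0.428 = 1.00 ≈ 1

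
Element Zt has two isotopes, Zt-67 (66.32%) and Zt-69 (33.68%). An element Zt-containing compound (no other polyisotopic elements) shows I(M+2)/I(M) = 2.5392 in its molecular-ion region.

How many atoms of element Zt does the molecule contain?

5

The M+2/M ratio from n Zt atoms is n · q/p = n · 0.3368/0.6632.
n = 2.5392 × 0.6632/0.3368 = 5.00 ≈ 5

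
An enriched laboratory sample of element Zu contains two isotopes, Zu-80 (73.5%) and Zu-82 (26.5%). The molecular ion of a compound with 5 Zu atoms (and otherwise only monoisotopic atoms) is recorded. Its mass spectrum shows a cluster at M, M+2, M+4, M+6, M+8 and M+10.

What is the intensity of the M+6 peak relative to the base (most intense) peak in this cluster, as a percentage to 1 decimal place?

Binomial terms of (0.735 + 0.265)^5: M 0.2145, M+2 0.3867, M+4 0.2788, M+6 0.1005, M+8 0.0181, M+10 0.0013 → M+2 is the base peak.
P(M+2) = C(5,1) × 0.735^4 × 0.265^1 = 5 × 0.29184305 × 0.2650 = 0.386692 (base)
P(M+6) = C(5,3) × 0.735^2 × 0.265^3 = 10 × 0.540225 × 0.01860963 = 0.100534
Relative intensity = 0.100534 / 0.386692 × 100 = 26.0

26.0%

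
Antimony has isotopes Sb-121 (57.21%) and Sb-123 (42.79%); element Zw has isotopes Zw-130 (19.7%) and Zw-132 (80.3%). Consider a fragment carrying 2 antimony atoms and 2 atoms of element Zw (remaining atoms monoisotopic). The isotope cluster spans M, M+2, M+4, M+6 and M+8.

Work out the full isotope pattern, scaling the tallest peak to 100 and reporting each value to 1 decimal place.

Antimony pattern (n=2): 0.32729841 : 0.48960318 : 0.18309841
Element Zw pattern (n=2): 0.038809 : 0.316382 : 0.644809
Convolve the two distributions (both contribute in 2-u steps):
  M: 0.32729841×0.038809 = 0.012702
  M+2: 0.32729841×0.316382 + 0.48960318×0.038809 = 0.122552
  M+4: 0.32729841×0.644809 + 0.48960318×0.316382 + 0.18309841×0.038809 = 0.373052
  M+6: 0.48960318×0.644809 + 0.18309841×0.316382 = 0.373630
  M+8: 0.18309841×0.644809 = 0.118064
Scale to base peak (0.373630) = 100: 3.4 : 32.8 : 99.8 : 100.0 : 31.6

3.4 : 32.8 : 99.8 : 100.0 : 31.6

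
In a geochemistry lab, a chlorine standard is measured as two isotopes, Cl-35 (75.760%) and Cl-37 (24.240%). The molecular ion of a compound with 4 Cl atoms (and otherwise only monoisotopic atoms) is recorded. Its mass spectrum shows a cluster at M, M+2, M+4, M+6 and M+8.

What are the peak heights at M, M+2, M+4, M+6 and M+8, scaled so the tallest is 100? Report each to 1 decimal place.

78.1 : 100.0 : 48.0 : 10.2 : 0.8

The 4 Cl atoms are independent, so intensities follow the terms of (0.75760 + 0.24240)^4.
P(M) = 0.75760^4 = 0.329428
P(M+2) = 4 × 0.75760^3 × 0.24240^1 = 0.421612
P(M+4) = 6 × 0.75760^2 × 0.24240^2 = 0.202347
P(M+6) = 4 × 0.75760^1 × 0.24240^3 = 0.043162
P(M+8) = 0.24240^4 = 0.003452
The M+2 peak is largest (0.421612); scaling to 100 gives 78.1 : 100.0 : 48.0 : 10.2 : 0.8.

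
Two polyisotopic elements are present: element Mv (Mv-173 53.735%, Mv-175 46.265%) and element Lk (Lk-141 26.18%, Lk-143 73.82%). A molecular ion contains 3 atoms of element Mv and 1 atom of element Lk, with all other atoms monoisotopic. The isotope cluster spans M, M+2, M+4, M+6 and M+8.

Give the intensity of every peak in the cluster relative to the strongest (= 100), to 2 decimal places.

Element Mv pattern (n=3): 0.15515714 : 0.40076365 : 0.34505128 : 0.09902793
Element Lk pattern (n=1): 0.2618 : 0.7382
Convolve the two distributions (both contribute in 2-u steps):
  M: 0.15515714×0.2618 = 0.040620
  M+2: 0.15515714×0.7382 + 0.40076365×0.2618 = 0.219457
  M+4: 0.40076365×0.7382 + 0.34505128×0.2618 = 0.386178
  M+6: 0.34505128×0.7382 + 0.09902793×0.2618 = 0.280642
  M+8: 0.09902793×0.7382 = 0.073102
Scale to base peak (0.386178) = 100: 10.52 : 56.83 : 100.00 : 72.67 : 18.93

10.52 : 56.83 : 100.00 : 72.67 : 18.93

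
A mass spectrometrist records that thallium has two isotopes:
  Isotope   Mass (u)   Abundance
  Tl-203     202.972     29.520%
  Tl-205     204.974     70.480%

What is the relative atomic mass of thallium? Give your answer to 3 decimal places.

204.383 u

Weight each isotope mass by its fractional abundance: 0.29520 × 202.972 + 0.70480 × 204.974
= 59.9173 + 144.4657 = 204.3830 u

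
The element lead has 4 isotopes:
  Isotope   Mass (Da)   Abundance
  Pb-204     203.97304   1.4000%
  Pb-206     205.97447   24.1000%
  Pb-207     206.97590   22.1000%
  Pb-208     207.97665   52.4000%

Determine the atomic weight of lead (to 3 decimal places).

Ar = Σ fᵢ·mᵢ = 0.014000 × 203.97304 + 0.241000 × 205.97447 + 0.221000 × 206.97590 + 0.524000 × 207.97665
= 2.855623 + 49.639847 + 45.741674 + 108.979765 = 207.216909 Da

207.217 Da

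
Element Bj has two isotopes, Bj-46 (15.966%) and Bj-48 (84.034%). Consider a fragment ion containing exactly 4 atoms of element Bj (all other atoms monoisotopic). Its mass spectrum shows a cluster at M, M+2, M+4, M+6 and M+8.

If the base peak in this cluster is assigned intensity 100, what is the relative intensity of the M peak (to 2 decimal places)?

0.13

Term probabilities: M 0.0006, M+2 0.0137, M+4 0.1080, M+6 0.3790, M+8 0.4987. Base peak = M+8.
P(M+8) = C(4,4) × 0.15966^0 × 0.84034^4 = 1 × 1.0000 × 0.49867793 = 0.498678 (base)
P(M) = C(4,0) × 0.15966^4 × 0.84034^0 = 1 × 0.00064981 × 1.0000 = 0.000650
Relative intensity = 0.000650 / 0.498678 × 100 = 0.13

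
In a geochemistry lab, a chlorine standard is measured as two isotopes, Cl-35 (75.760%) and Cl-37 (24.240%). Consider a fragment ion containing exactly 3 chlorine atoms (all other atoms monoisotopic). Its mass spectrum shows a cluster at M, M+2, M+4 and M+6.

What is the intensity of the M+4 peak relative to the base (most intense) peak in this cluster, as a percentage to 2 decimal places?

Binomial terms of (0.75760 + 0.24240)^3: M 0.4348, M+2 0.4174, M+4 0.1335, M+6 0.0142 → M is the base peak.
P(M) = C(3,0) × 0.75760^3 × 0.24240^0 = 1 × 0.4348304 × 1.0000 = 0.434830 (base)
P(M+4) = C(3,2) × 0.75760^1 × 0.24240^2 = 3 × 0.7576 × 0.05875776 = 0.133545
Relative intensity = 0.133545 / 0.434830 × 100 = 30.71

30.71%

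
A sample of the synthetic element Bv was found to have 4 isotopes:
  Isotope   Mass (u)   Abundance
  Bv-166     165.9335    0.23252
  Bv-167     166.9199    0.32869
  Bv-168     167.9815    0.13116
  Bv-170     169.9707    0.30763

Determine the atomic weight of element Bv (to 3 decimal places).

Average mass = Σ (abundance × isotope mass) = 0.23252 × 165.9335 + 0.32869 × 166.9199 + 0.13116 × 167.9815 + 0.30763 × 169.9707
= 38.58286 + 54.86490 + 22.03245 + 52.28809 = 167.76830 u

167.768 u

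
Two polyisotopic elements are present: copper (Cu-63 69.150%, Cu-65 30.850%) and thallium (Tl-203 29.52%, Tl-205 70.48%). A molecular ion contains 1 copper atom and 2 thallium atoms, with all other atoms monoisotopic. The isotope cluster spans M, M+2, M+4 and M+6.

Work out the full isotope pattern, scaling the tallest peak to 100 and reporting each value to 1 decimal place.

Copper pattern (n=1): 0.6915 : 0.3085
Thallium pattern (n=2): 0.08714304 : 0.41611392 : 0.49674304
Convolve the two distributions (both contribute in 2-u steps):
  M: 0.6915×0.08714304 = 0.060259
  M+2: 0.6915×0.41611392 + 0.3085×0.08714304 = 0.314626
  M+4: 0.6915×0.49674304 + 0.3085×0.41611392 = 0.471869
  M+6: 0.3085×0.49674304 = 0.153245
Scale to base peak (0.471869) = 100: 12.8 : 66.7 : 100.0 : 32.5

12.8 : 66.7 : 100.0 : 32.5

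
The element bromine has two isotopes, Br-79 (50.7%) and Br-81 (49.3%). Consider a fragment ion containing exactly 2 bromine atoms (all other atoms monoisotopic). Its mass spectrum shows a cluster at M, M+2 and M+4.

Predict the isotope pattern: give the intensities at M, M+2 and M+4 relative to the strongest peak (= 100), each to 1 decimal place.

Each Br atom is independently Br-79 (p = 0.507) or Br-81 (q = 0.493); the cluster is the binomial expansion (p + q)^2.
P(M) = 0.507^2 = 0.257049
P(M+2) = 2 × 0.507^1 × 0.493^1 = 0.499902
P(M+4) = 0.493^2 = 0.243049
The M+2 peak is largest (0.499902); scaling to 100 gives 51.4 : 100.0 : 48.6.

51.4 : 100.0 : 48.6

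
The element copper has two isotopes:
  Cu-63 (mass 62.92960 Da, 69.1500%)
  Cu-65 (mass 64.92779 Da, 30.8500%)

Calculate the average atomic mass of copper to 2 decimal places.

Ar = Σ fᵢ·mᵢ = 0.691500 × 62.92960 + 0.308500 × 64.92779
= 43.515818 + 20.030223 = 63.546041 Da

63.55 Da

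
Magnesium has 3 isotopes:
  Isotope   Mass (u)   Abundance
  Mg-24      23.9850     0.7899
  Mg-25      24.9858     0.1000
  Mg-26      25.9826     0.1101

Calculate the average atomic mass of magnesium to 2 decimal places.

24.31 u

The abundance-weighted mean is 0.7899 × 23.9850 + 0.1000 × 24.9858 + 0.1101 × 25.9826
= 18.94575 + 2.49858 + 2.86068 = 24.30501 u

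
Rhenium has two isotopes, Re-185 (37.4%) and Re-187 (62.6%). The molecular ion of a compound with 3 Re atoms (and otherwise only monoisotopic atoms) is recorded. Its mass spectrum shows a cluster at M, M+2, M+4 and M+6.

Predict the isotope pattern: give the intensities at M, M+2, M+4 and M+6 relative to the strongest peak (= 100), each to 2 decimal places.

The 3 Re atoms are independent, so intensities follow the terms of (0.374 + 0.626)^3.
P(M) = 0.374^3 = 0.052314
P(M+2) = 3 × 0.374^2 × 0.626^1 = 0.262687
P(M+4) = 3 × 0.374^1 × 0.626^2 = 0.439685
P(M+6) = 0.626^3 = 0.245314
The M+4 peak is largest (0.439685); scaling to 100 gives 11.90 : 59.74 : 100.00 : 55.79.

11.90 : 59.74 : 100.00 : 55.79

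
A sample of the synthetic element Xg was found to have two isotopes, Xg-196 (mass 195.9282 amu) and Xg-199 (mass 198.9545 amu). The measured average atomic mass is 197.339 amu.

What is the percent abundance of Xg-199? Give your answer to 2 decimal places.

Let x be the fractional abundance of Xg-196; then Xg-199 has abundance 1 − x.
195.9282·x + 198.9545·(1 − x) = 197.339
(195.9282 − 198.9545)·x = 197.339 − 198.9545
x = -1.6155 / -3.0263 = 0.53382 → 53.38% Xg-196, 46.62% Xg-199.

46.62%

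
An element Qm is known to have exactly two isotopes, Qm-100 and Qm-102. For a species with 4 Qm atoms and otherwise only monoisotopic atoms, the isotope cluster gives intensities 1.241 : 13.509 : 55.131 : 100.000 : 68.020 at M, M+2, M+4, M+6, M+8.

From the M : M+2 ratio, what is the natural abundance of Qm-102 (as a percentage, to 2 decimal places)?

Write p for the Qm-100 fraction. I(M+2)/I(M) = [C(4,1)·p^3·(1−p)] / p^4 = 4·(1−p)/p = 13.509/1.241 = 10.8856
(1−p)/p = 10.8856/4 = 2.7214  ⇒  p = 1/(1 + 2.7214) = 0.2687
Qm-100: 26.87%, Qm-102: 73.13%.

73.13%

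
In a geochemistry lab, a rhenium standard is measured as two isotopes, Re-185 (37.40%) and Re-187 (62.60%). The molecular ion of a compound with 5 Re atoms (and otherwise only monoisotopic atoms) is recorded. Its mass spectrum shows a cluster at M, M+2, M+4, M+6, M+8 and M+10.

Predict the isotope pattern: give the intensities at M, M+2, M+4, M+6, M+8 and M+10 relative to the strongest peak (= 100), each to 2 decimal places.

2.13 : 17.85 : 59.74 : 100.00 : 83.69 : 28.02

Each Re atom is independently Re-185 (p = 0.3740) or Re-187 (q = 0.6260); the cluster is the binomial expansion (p + q)^5.
P(M) = 0.3740^5 = 0.007317
P(M+2) = 5 × 0.3740^4 × 0.6260^1 = 0.061239
P(M+4) = 10 × 0.3740^3 × 0.6260^2 = 0.205005
P(M+6) = 10 × 0.3740^2 × 0.6260^3 = 0.343136
P(M+8) = 5 × 0.3740^1 × 0.6260^4 = 0.287170
P(M+10) = 0.6260^5 = 0.096133
The M+6 peak is largest (0.343136); scaling to 100 gives 2.13 : 17.85 : 59.74 : 100.00 : 83.69 : 28.02.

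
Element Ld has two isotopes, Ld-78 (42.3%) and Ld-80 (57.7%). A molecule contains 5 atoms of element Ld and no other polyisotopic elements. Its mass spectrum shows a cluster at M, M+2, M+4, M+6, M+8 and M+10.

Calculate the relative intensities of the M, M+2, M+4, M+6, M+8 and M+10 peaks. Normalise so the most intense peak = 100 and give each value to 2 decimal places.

3.94 : 26.87 : 73.31 : 100.00 : 68.20 : 18.61

Expanding (0.423 + 0.577)^5:
P(M) = 0.423^5 = 0.013543
P(M+2) = 5 × 0.423^4 × 0.577^1 = 0.092365
P(M+4) = 10 × 0.423^3 × 0.577^2 = 0.251984
P(M+6) = 10 × 0.423^2 × 0.577^3 = 0.343723
P(M+8) = 5 × 0.423^1 × 0.577^4 = 0.234430
P(M+10) = 0.577^5 = 0.063956
The M+6 peak is largest (0.343723); scaling to 100 gives 3.94 : 26.87 : 73.31 : 100.00 : 68.20 : 18.61.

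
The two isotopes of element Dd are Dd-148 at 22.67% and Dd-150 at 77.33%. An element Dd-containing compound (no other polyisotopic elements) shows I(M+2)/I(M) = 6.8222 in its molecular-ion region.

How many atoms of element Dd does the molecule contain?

With n Dd atoms, P(M+2)/P(M) = C(n,1)·p^(n−1)q / p^n = n·q/p = n · 0.7733/0.2267.
n = 6.8222 × 0.2267/0.7733 = 2.00 ≈ 2

2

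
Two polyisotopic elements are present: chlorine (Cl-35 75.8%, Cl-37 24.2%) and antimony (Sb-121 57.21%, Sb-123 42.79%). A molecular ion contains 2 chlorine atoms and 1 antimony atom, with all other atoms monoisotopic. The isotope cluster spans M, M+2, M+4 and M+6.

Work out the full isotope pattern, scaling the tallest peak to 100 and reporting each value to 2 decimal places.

Chlorine pattern (n=2): 0.574564 : 0.366872 : 0.058564
Antimony pattern (n=1): 0.5721 : 0.4279
Convolve the two distributions (both contribute in 2-u steps):
  M: 0.574564×0.5721 = 0.328708
  M+2: 0.574564×0.4279 + 0.366872×0.5721 = 0.455743
  M+4: 0.366872×0.4279 + 0.058564×0.5721 = 0.190489
  M+6: 0.058564×0.4279 = 0.025060
Scale to base peak (0.455743) = 100: 72.13 : 100.00 : 41.80 : 5.50

72.13 : 100.00 : 41.80 : 5.50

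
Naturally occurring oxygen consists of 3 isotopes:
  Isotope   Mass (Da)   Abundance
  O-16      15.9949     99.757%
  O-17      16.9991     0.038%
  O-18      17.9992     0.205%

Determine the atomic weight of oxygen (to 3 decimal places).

Weight each isotope mass by its fractional abundance: 0.99757 × 15.9949 + 0.00038 × 16.9991 + 0.00205 × 17.9992
= 15.95603 + 0.00646 + 0.03690 = 15.99939 Da

15.999 Da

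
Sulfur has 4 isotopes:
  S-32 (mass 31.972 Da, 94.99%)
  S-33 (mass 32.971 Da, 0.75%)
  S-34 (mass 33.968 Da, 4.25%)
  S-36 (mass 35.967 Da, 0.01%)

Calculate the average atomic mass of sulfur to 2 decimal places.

Weight each isotope mass by its fractional abundance: 0.9499 × 31.972 + 0.0075 × 32.971 + 0.0425 × 33.968 + 0.0001 × 35.967
= 30.3702 + 0.2473 + 1.4436 + 0.0036 = 32.0647 Da

32.06 Da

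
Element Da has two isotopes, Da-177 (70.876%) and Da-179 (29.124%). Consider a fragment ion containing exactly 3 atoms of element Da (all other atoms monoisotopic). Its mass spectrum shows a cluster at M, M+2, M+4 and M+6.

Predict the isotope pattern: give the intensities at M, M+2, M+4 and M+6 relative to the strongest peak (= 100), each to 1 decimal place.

81.1 : 100.0 : 41.1 : 5.6

Each Da atom is independently Da-177 (p = 0.70876) or Da-179 (q = 0.29124); the cluster is the binomial expansion (p + q)^3.
P(M) = 0.70876^3 = 0.356039
P(M+2) = 3 × 0.70876^2 × 0.29124^1 = 0.438905
P(M+4) = 3 × 0.70876^1 × 0.29124^2 = 0.180353
P(M+6) = 0.29124^3 = 0.024703
The M+2 peak is largest (0.438905); scaling to 100 gives 81.1 : 100.0 : 41.1 : 5.6.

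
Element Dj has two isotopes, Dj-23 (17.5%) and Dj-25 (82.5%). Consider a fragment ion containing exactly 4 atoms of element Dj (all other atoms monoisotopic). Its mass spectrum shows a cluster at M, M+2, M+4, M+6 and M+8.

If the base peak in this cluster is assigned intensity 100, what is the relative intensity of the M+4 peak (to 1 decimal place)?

Binomial terms of (0.175 + 0.825)^4: M 0.0009, M+2 0.0177, M+4 0.1251, M+6 0.3931, M+8 0.4633 → M+8 is the base peak.
P(M+8) = C(4,4) × 0.175^0 × 0.825^4 = 1 × 1.0000 × 0.46325039 = 0.463250 (base)
P(M+4) = C(4,2) × 0.175^2 × 0.825^2 = 6 × 0.030625 × 0.680625 = 0.125065
Relative intensity = 0.125065 / 0.463250 × 100 = 27.0

27.0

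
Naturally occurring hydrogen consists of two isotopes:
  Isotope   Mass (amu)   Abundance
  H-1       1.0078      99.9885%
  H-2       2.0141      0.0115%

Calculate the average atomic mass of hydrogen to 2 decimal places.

1.01 amu

Weight each isotope mass by its fractional abundance: 0.999885 × 1.0078 + 0.000115 × 2.0141
= 1.00768 + 0.00023 = 1.00791 amu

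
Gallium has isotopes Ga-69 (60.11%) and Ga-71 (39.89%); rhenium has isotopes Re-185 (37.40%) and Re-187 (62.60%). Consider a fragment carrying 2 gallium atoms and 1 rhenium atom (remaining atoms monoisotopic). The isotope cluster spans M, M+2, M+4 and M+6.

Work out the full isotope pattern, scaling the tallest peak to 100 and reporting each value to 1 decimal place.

33.3 : 100.0 : 88.7 : 24.6

Gallium pattern (n=2): 0.36132121 : 0.47955758 : 0.15912121
Rhenium pattern (n=1): 0.3740 : 0.6260
Convolve the two distributions (both contribute in 2-u steps):
  M: 0.36132121×0.3740 = 0.135134
  M+2: 0.36132121×0.6260 + 0.47955758×0.3740 = 0.405542
  M+4: 0.47955758×0.6260 + 0.15912121×0.3740 = 0.359714
  M+6: 0.15912121×0.6260 = 0.099610
Scale to base peak (0.405542) = 100: 33.3 : 100.0 : 88.7 : 24.6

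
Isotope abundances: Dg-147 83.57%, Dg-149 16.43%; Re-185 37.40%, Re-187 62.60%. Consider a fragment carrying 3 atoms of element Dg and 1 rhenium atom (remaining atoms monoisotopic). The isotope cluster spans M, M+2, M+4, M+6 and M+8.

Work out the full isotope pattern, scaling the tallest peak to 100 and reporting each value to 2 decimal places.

44.18 : 100.00 : 48.74 : 8.91 : 0.56

Element Dg pattern (n=3): 0.58364828 : 0.34423864 : 0.06767789 : 0.00443519
Rhenium pattern (n=1): 0.3740 : 0.6260
Convolve the two distributions (both contribute in 2-u steps):
  M: 0.58364828×0.3740 = 0.218284
  M+2: 0.58364828×0.6260 + 0.34423864×0.3740 = 0.494109
  M+4: 0.34423864×0.6260 + 0.06767789×0.3740 = 0.240805
  M+6: 0.06767789×0.6260 + 0.00443519×0.3740 = 0.044025
  M+8: 0.00443519×0.6260 = 0.002776
Scale to base peak (0.494109) = 100: 44.18 : 100.00 : 48.74 : 8.91 : 0.56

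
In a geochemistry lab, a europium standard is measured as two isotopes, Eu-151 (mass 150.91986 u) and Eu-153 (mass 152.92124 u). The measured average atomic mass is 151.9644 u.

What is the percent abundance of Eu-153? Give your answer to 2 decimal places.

Let x be the fractional abundance of Eu-151; then Eu-153 has abundance 1 − x.
150.91986·x + 152.92124·(1 − x) = 151.9644
(150.91986 − 152.92124)·x = 151.9644 − 152.92124
x = -0.95684 / -2.00138 = 0.47809 → 47.81% Eu-151, 52.19% Eu-153.

52.19%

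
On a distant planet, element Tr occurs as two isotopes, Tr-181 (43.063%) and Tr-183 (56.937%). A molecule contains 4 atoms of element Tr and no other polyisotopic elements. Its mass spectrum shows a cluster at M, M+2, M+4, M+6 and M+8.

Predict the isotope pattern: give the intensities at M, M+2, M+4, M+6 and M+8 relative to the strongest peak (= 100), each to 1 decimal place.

The 4 Tr atoms are independent, so intensities follow the terms of (0.43063 + 0.56937)^4.
P(M) = 0.43063^4 = 0.034389
P(M+2) = 4 × 0.43063^3 × 0.56937^1 = 0.181873
P(M+4) = 6 × 0.43063^2 × 0.56937^2 = 0.360702
P(M+6) = 4 × 0.43063^1 × 0.56937^3 = 0.317942
P(M+8) = 0.56937^4 = 0.105094
The M+4 peak is largest (0.360702); scaling to 100 gives 9.5 : 50.4 : 100.0 : 88.1 : 29.1.

9.5 : 50.4 : 100.0 : 88.1 : 29.1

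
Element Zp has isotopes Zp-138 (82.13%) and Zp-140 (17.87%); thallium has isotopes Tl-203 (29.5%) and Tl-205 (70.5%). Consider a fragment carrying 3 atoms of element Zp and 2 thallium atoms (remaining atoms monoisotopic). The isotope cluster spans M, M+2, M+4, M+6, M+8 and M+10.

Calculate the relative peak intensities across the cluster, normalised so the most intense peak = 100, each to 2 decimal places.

Element Zp pattern (n=3): 0.55399452 : 0.36161751 : 0.07868142 : 0.00570655
Thallium pattern (n=2): 0.087025 : 0.41595 : 0.497025
Convolve the two distributions (both contribute in 2-u steps):
  M: 0.55399452×0.087025 = 0.048211
  M+2: 0.55399452×0.41595 + 0.36161751×0.087025 = 0.261904
  M+4: 0.55399452×0.497025 + 0.36161751×0.41595 + 0.07868142×0.087025 = 0.432611
  M+6: 0.36161751×0.497025 + 0.07868142×0.41595 + 0.00570655×0.087025 = 0.212957
  M+8: 0.07868142×0.497025 + 0.00570655×0.41595 = 0.041480
  M+10: 0.00570655×0.497025 = 0.002836
Scale to base peak (0.432611) = 100: 11.14 : 60.54 : 100.00 : 49.23 : 9.59 : 0.66

11.14 : 60.54 : 100.00 : 49.23 : 9.59 : 0.66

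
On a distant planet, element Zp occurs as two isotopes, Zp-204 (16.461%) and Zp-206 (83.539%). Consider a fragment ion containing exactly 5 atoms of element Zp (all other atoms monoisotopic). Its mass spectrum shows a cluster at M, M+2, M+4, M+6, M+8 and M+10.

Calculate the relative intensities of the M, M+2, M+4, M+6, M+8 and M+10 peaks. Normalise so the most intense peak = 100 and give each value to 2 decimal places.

0.03 : 0.75 : 7.65 : 38.83 : 98.52 : 100.00

Each Zp atom is independently Zp-204 (p = 0.16461) or Zp-206 (q = 0.83539); the cluster is the binomial expansion (p + q)^5.
P(M) = 0.16461^5 = 0.000121
P(M+2) = 5 × 0.16461^4 × 0.83539^1 = 0.003067
P(M+4) = 10 × 0.16461^3 × 0.83539^2 = 0.031128
P(M+6) = 10 × 0.16461^2 × 0.83539^3 = 0.157972
P(M+8) = 5 × 0.16461^1 × 0.83539^4 = 0.400851
P(M+10) = 0.83539^5 = 0.406861
The M+10 peak is largest (0.406861); scaling to 100 gives 0.03 : 0.75 : 7.65 : 38.83 : 98.52 : 100.00.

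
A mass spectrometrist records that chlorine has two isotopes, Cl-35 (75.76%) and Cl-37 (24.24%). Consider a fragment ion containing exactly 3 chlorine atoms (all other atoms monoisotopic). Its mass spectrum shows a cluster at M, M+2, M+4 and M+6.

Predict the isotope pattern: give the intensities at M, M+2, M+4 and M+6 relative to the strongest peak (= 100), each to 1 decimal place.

The 3 Cl atoms are independent, so intensities follow the terms of (0.7576 + 0.2424)^3.
P(M) = 0.7576^3 = 0.434830
P(M+2) = 3 × 0.7576^2 × 0.2424^1 = 0.417382
P(M+4) = 3 × 0.7576^1 × 0.2424^2 = 0.133545
P(M+6) = 0.2424^3 = 0.014243
The M peak is largest (0.434830); scaling to 100 gives 100.0 : 96.0 : 30.7 : 3.3.

100.0 : 96.0 : 30.7 : 3.3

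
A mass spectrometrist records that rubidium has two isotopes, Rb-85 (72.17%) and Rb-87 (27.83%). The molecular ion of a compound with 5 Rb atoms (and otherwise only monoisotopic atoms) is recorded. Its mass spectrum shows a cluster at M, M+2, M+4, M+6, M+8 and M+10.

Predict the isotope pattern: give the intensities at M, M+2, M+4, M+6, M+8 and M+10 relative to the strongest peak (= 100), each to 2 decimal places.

Expanding (0.7217 + 0.2783)^5:
P(M) = 0.7217^5 = 0.195787
P(M+2) = 5 × 0.7217^4 × 0.2783^1 = 0.377494
P(M+4) = 10 × 0.7217^3 × 0.2783^2 = 0.291136
P(M+6) = 10 × 0.7217^2 × 0.2783^3 = 0.112267
P(M+8) = 5 × 0.7217^1 × 0.2783^4 = 0.021646
P(M+10) = 0.2783^5 = 0.001669
The M+2 peak is largest (0.377494); scaling to 100 gives 51.86 : 100.00 : 77.12 : 29.74 : 5.73 : 0.44.

51.86 : 100.00 : 77.12 : 29.74 : 5.73 : 0.44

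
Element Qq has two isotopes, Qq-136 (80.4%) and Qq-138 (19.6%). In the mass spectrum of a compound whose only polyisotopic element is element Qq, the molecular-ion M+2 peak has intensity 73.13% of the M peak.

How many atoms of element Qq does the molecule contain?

For n independent Qq atoms, I(M+2)/I(M) = n · (abundance Qq-138) / (abundance Qq-136) = n · 0.196/0.804.
n = 0.7313 × 0.804/0.196 = 3.00 ≈ 3

3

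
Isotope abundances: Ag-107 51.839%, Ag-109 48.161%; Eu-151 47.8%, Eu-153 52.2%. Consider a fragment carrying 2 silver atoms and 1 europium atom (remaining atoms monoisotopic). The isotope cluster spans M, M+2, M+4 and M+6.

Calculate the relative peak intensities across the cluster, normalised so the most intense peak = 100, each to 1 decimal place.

Silver pattern (n=2): 0.26872819 : 0.49932362 : 0.23194819
Europium pattern (n=1): 0.4780 : 0.5220
Convolve the two distributions (both contribute in 2-u steps):
  M: 0.26872819×0.4780 = 0.128452
  M+2: 0.26872819×0.5220 + 0.49932362×0.4780 = 0.378953
  M+4: 0.49932362×0.5220 + 0.23194819×0.4780 = 0.371518
  M+6: 0.23194819×0.5220 = 0.121077
Scale to base peak (0.378953) = 100: 33.9 : 100.0 : 98.0 : 32.0

33.9 : 100.0 : 98.0 : 32.0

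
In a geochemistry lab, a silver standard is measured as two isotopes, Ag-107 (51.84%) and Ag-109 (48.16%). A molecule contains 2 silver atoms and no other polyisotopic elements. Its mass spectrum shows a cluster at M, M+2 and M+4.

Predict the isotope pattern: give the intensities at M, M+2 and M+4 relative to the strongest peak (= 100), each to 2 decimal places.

53.82 : 100.00 : 46.45

Expanding (0.5184 + 0.4816)^2:
P(M) = 0.5184^2 = 0.268739
P(M+2) = 2 × 0.5184^1 × 0.4816^1 = 0.499323
P(M+4) = 0.4816^2 = 0.231939
The M+2 peak is largest (0.499323); scaling to 100 gives 53.82 : 100.00 : 46.45.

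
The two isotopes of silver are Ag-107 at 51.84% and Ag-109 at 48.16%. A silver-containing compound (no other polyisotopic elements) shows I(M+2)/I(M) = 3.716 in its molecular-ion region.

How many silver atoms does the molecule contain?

The M+2/M ratio from n Ag atoms is n · q/p = n · 0.4816/0.5184.
n = 3.716 × 0.5184/0.4816 = 4.00 ≈ 4

4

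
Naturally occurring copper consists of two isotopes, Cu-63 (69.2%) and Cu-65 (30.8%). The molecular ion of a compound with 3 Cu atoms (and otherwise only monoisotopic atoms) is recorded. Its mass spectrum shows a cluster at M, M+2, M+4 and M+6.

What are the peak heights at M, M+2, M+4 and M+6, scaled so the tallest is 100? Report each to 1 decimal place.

74.9 : 100.0 : 44.5 : 6.6

The 3 Cu atoms are independent, so intensities follow the terms of (0.692 + 0.308)^3.
P(M) = 0.692^3 = 0.331374
P(M+2) = 3 × 0.692^2 × 0.308^1 = 0.442470
P(M+4) = 3 × 0.692^1 × 0.308^2 = 0.196938
P(M+6) = 0.308^3 = 0.029218
The M+2 peak is largest (0.442470); scaling to 100 gives 74.9 : 100.0 : 44.5 : 6.6.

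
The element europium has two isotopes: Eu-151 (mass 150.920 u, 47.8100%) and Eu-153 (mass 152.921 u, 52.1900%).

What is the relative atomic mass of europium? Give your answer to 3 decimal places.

151.964 u

Average mass = Σ (abundance × isotope mass) = 0.478100 × 150.920 + 0.521900 × 152.921
= 72.1549 + 79.8095 = 151.9644 u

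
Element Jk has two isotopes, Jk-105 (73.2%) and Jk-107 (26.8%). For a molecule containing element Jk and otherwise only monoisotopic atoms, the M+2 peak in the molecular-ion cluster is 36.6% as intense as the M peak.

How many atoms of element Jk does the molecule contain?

For n independent Jk atoms, I(M+2)/I(M) = n · (abundance Jk-107) / (abundance Jk-105) = n · 0.268/0.732.
n = 0.366 × 0.732/0.268 = 1.00 ≈ 1

1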